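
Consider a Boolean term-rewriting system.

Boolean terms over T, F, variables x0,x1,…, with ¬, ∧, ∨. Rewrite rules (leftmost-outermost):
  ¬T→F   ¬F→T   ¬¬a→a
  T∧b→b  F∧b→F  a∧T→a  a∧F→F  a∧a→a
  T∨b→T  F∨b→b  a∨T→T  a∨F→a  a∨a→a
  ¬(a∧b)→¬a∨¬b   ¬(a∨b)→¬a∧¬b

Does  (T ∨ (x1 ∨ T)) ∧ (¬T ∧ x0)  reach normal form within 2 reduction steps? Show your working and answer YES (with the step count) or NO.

Answer: NO — after 2 steps the term is ¬T ∧ x0, not yet normal

Reduction:
  start: (T ∨ (x1 ∨ T)) ∧ (¬T ∧ x0)
  [1] T ∧ (¬T ∧ x0)
  [2] ¬T ∧ x0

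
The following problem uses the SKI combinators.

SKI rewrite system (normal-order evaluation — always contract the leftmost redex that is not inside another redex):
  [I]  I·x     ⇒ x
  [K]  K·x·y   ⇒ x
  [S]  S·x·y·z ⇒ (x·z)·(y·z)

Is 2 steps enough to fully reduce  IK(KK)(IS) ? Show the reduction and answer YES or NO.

Answer: YES — reaches normal form KK in 2 ≤ 2 steps

Derivation:
  start: IK(KK)(IS)
  →1  K(KK)(IS)
  →2  KK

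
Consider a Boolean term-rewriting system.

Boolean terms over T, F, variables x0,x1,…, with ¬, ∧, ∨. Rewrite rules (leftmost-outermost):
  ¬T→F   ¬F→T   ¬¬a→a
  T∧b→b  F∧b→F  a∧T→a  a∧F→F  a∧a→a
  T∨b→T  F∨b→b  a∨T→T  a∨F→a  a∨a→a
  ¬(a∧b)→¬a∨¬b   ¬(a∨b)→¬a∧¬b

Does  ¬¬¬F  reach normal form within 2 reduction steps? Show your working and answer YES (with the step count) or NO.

Answer: YES — reaches normal form T in 2 ≤ 2 steps

Working:
  start: ¬¬¬F
  →1  ¬F
  →2  T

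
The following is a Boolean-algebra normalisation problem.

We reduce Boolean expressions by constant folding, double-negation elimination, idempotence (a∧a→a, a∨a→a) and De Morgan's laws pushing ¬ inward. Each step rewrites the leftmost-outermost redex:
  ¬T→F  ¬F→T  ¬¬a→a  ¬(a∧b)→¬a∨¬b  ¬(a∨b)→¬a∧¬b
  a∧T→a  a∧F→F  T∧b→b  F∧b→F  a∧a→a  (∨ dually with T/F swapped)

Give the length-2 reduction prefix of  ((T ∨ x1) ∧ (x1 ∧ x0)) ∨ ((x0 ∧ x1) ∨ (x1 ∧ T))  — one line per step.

  start: ((T ∨ x1) ∧ (x1 ∧ x0)) ∨ ((x0 ∧ x1) ∨ (x1 ∧ T))
  step 1: (T ∧ (x1 ∧ x0)) ∨ ((x0 ∧ x1) ∨ (x1 ∧ T))
  step 2: (x1 ∧ x0) ∨ ((x0 ∧ x1) ∨ (x1 ∧ T))

Answer: after 2 steps: (x1 ∧ x0) ∨ ((x0 ∧ x1) ∨ (x1 ∧ T))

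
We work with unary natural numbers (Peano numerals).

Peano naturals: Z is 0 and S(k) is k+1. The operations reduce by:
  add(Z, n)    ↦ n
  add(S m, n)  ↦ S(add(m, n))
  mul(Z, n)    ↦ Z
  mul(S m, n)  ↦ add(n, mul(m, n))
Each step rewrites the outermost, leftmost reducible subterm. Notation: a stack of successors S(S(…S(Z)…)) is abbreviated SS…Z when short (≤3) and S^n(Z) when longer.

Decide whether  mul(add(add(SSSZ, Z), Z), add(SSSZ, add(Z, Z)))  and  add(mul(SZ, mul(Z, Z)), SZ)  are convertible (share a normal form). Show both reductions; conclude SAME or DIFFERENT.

Term A:
  start: mul(add(add(SSSZ, Z), Z), add(SSSZ, add(Z, Z)))
  →1  mul(add(S(add(SSZ, Z)), Z), add(SSSZ, add(Z, Z)))
  →2  mul(S(add(add(SSZ, Z), Z)), add(SSSZ, add(Z, Z)))
  →3  add(add(SSSZ, add(Z, Z)), mul(add(add(SSZ, Z), Z), add(SSSZ, add(Z, Z))))
  →4  add(S(add(SSZ, add(Z, Z))), mul(add(add(SSZ, Z), Z), add(SSSZ, add(Z, Z))))
  →5  S(add(add(SSZ, add(Z, Z)), mul(add(add(SSZ, Z), Z), add(SSSZ, add(Z, Z)))))
  →6  S(add(S(add(SZ, add(Z, Z))), mul(add(add(SSZ, Z), Z), add(SSSZ, add(Z, Z)))))
  →7  S(S(add(add(SZ, add(Z, Z)), mul(add(add(SSZ, Z), Z), add(SSSZ, add(Z, Z))))))
  →8  S(S(add(S(add(Z, add(Z, Z))), mul(add(add(SSZ, Z), Z), add(SSSZ, add(Z, Z))))))
  →9  S(S(S(add(add(Z, add(Z, Z)), mul(add(add(SSZ, Z), Z), add(SSSZ, add(Z, Z)))))))
  →10  S(S(S(add(add(Z, Z), mul(add(add(SSZ, Z), Z), add(SSSZ, add(Z, Z)))))))
  →11  S(S(S(add(Z, mul(add(add(SSZ, Z), Z), add(SSSZ, add(Z, Z)))))))
  →12  S(S(S(mul(add(add(SSZ, Z), Z), add(SSSZ, add(Z, Z))))))
  →13  S(S(S(mul(add(S(add(SZ, Z)), Z), add(SSSZ, add(Z, Z))))))
  →14  S(S(S(mul(S(add(add(SZ, Z), Z)), add(SSSZ, add(Z, Z))))))
  →15  S(S(S(add(add(SSSZ, add(Z, Z)), mul(add(add(SZ, Z), Z), add(SSSZ, add(Z, Z)))))))
  →16  S(S(S(add(S(add(SSZ, add(Z, Z))), mul(add(add(SZ, Z), Z), add(SSSZ, add(Z, Z)))))))
  →17  S(S(S(S(add(add(SSZ, add(Z, Z)), mul(add(add(SZ, Z), Z), add(SSSZ, add(Z, Z))))))))
  →18  S(S(S(S(add(S(add(SZ, add(Z, Z))), mul(add(add(SZ, Z), Z), add(SSSZ, add(Z, Z))))))))
  →19  S(S(S(S(S(add(add(SZ, add(Z, Z)), mul(add(add(SZ, Z), Z), add(SSSZ, add(Z, Z)))))))))
  →20  S(S(S(S(S(add(S(add(Z, add(Z, Z))), mul(add(add(SZ, Z), Z), add(SSSZ, add(Z, Z)))))))))
  →21  S(S(S(S(S(S(add(add(Z, add(Z, Z)), mul(add(add(SZ, Z), Z), add(SSSZ, add(Z, Z))))))))))
  →22  S(S(S(S(S(S(add(add(Z, Z), mul(add(add(SZ, Z), Z), add(SSSZ, add(Z, Z))))))))))
  →23  S(S(S(S(S(S(add(Z, mul(add(add(SZ, Z), Z), add(SSSZ, add(Z, Z))))))))))
  →24  S(S(S(S(S(S(mul(add(add(SZ, Z), Z), add(SSSZ, add(Z, Z)))))))))
  →25  S(S(S(S(S(S(mul(add(S(add(Z, Z)), Z), add(SSSZ, add(Z, Z)))))))))
  →26  S(S(S(S(S(S(mul(S(add(add(Z, Z), Z)), add(SSSZ, add(Z, Z)))))))))
  →27  S(S(S(S(S(S(add(add(SSSZ, add(Z, Z)), mul(add(add(Z, Z), Z), add(SSSZ, add(Z, Z))))))))))
  →28  S(S(S(S(S(S(add(S(add(SSZ, add(Z, Z))), mul(add(add(Z, Z), Z), add(SSSZ, add(Z, Z))))))))))
  →29  S(S(S(S(S(S(S(add(add(SSZ, add(Z, Z)), mul(add(add(Z, Z), Z), add(SSSZ, add(Z, Z)))))))))))
  →30  S(S(S(S(S(S(S(add(S(add(SZ, add(Z, Z))), mul(add(add(Z, Z), Z), add(SSSZ, add(Z, Z)))))))))))
  →31  S(S(S(S(S(S(S(S(add(add(SZ, add(Z, Z)), mul(add(add(Z, Z), Z), add(SSSZ, add(Z, Z))))))))))))
  →32  S(S(S(S(S(S(S(S(add(S(add(Z, add(Z, Z))), mul(add(add(Z, Z), Z), add(SSSZ, add(Z, Z))))))))))))
  →33  S(S(S(S(S(S(S(S(S(add(add(Z, add(Z, Z)), mul(add(add(Z, Z), Z), add(SSSZ, add(Z, Z)))))))))))))
  →34  S(S(S(S(S(S(S(S(S(add(add(Z, Z), mul(add(add(Z, Z), Z), add(SSSZ, add(Z, Z)))))))))))))
  →35  S(S(S(S(S(S(S(S(S(add(Z, mul(add(add(Z, Z), Z), add(SSSZ, add(Z, Z)))))))))))))
  →36  S(S(S(S(S(S(S(S(S(mul(add(add(Z, Z), Z), add(SSSZ, add(Z, Z))))))))))))
  →37  S(S(S(S(S(S(S(S(S(mul(add(Z, Z), add(SSSZ, add(Z, Z))))))))))))
  →38  S(S(S(S(S(S(S(S(S(mul(Z, add(SSSZ, add(Z, Z))))))))))))
  →39  S^9(Z)

Term B:
  start: add(mul(SZ, mul(Z, Z)), SZ)
  →1  add(add(mul(Z, Z), mul(Z, mul(Z, Z))), SZ)
  →2  add(add(Z, mul(Z, mul(Z, Z))), SZ)
  →3  add(mul(Z, mul(Z, Z)), SZ)
  →4  add(Z, SZ)
  →5  SZ

Answer: DIFFERENT — A ⇓ S^9(Z), B ⇓ SZ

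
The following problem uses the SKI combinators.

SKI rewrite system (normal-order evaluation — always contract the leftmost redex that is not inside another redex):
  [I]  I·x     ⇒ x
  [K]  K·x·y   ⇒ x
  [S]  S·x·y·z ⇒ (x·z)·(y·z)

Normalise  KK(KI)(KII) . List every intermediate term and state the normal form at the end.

Answer: normal form = KI  (in 2 steps)

Reduction:
  start: KK(KI)(KII)
  [1] K(KII)
  [2] KI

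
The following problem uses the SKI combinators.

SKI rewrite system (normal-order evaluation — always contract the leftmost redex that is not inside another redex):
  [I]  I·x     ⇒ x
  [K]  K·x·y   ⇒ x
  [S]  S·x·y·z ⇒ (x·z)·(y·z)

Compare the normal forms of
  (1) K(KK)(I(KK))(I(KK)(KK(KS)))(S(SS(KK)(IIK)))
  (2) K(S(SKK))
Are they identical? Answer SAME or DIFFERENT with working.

Answer: SAME — A ⇓ K(S(SKK)), B ⇓ K(S(SKK))

Working:
Term A:
  start: K(KK)(I(KK))(I(KK)(KK(KS)))(S(SS(KK)(IIK)))
  [1] KK(I(KK)(KK(KS)))(S(SS(KK)(IIK)))
  [2] K(S(SS(KK)(IIK)))
  [3] K(S(S(IIK)(KK(IIK))))
  [4] K(S(S(IK)(KK(IIK))))
  [5] K(S(SK(KK(IIK))))
  [6] K(S(SKK))

Term B:
  start: K(S(SKK))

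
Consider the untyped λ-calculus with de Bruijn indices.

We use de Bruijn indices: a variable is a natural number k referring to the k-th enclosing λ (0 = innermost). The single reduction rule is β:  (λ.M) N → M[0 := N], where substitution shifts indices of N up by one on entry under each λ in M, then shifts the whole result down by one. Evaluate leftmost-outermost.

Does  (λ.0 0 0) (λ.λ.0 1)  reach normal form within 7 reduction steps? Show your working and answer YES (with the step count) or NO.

Answer: YES — reaches normal form λ.0 (λ.λ.0 1) in 4 ≤ 7 steps

Derivation:
  start: (λ.0 0 0) (λ.λ.0 1)
  step 1: (λ.λ.0 1) (λ.λ.0 1) (λ.λ.0 1)
  step 2: (λ.0 (λ.λ.0 1)) (λ.λ.0 1)
  step 3: (λ.λ.0 1) (λ.λ.0 1)
  step 4: λ.0 (λ.λ.0 1)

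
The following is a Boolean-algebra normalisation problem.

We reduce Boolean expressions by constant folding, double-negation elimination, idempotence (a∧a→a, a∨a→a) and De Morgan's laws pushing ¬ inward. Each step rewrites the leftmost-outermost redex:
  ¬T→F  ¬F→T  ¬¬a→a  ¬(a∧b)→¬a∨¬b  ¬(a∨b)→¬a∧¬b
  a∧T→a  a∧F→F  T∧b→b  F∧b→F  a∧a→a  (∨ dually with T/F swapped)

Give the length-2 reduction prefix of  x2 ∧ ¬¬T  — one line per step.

Answer: after 2 steps: x2

Reduction:
  start: x2 ∧ ¬¬T
  step 1: x2 ∧ T
  step 2: x2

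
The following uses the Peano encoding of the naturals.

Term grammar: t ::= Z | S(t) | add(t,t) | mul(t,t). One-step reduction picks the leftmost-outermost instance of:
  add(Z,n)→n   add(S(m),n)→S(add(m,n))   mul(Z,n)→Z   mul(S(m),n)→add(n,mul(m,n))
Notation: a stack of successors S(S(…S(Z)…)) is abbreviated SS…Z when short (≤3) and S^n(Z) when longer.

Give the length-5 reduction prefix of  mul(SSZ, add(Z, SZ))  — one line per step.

Answer: after 5 steps: S(add(add(Z, SZ), mul(Z, add(Z, SZ))))

Working:
  start: mul(SSZ, add(Z, SZ))
  →1  add(add(Z, SZ), mul(SZ, add(Z, SZ)))
  →2  add(SZ, mul(SZ, add(Z, SZ)))
  →3  S(add(Z, mul(SZ, add(Z, SZ))))
  →4  S(mul(SZ, add(Z, SZ)))
  →5  S(add(add(Z, SZ), mul(Z, add(Z, SZ))))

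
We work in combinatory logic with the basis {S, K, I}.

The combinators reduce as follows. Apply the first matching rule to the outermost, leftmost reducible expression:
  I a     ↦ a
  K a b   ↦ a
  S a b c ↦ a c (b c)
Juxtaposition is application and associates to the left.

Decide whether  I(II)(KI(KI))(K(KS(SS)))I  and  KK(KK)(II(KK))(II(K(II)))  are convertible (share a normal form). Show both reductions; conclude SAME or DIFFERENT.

Answer: DIFFERENT — A ⇓ S, B ⇓ KK

Reduction:
Term A:
  start: I(II)(KI(KI))(K(KS(SS)))I
  →1  II(KI(KI))(K(KS(SS)))I
  →2  I(KI(KI))(K(KS(SS)))I
  →3  KI(KI)(K(KS(SS)))I
  →4  I(K(KS(SS)))I
  →5  K(KS(SS))I
  →6  KS(SS)
  →7  S

Term B:
  start: KK(KK)(II(KK))(II(K(II)))
  →1  K(II(KK))(II(K(II)))
  →2  II(KK)
  →3  I(KK)
  →4  KK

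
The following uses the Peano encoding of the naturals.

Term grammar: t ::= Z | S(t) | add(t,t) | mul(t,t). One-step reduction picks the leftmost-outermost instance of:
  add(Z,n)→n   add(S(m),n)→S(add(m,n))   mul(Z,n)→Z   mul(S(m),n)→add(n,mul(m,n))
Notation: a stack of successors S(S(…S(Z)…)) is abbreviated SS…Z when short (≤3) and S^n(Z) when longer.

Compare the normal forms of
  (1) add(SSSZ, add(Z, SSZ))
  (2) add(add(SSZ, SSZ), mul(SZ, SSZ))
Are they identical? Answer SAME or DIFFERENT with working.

Answer: DIFFERENT — A ⇓ S^5(Z), B ⇓ S^6(Z)

Derivation:
Term A:
  start: add(SSSZ, add(Z, SSZ))
  [1] S(add(SSZ, add(Z, SSZ)))
  [2] S(S(add(SZ, add(Z, SSZ))))
  [3] S(S(S(add(Z, add(Z, SSZ)))))
  [4] S(S(S(add(Z, SSZ))))
  [5] S^5(Z)

Term B:
  start: add(add(SSZ, SSZ), mul(SZ, SSZ))
  [1] add(S(add(SZ, SSZ)), mul(SZ, SSZ))
  [2] S(add(add(SZ, SSZ), mul(SZ, SSZ)))
  [3] S(add(S(add(Z, SSZ)), mul(SZ, SSZ)))
  [4] S(S(add(add(Z, SSZ), mul(SZ, SSZ))))
  [5] S(S(add(SSZ, mul(SZ, SSZ))))
  [6] S(S(S(add(SZ, mul(SZ, SSZ)))))
  [7] S(S(S(S(add(Z, mul(SZ, SSZ))))))
  [8] S(S(S(S(mul(SZ, SSZ)))))
  [9] S(S(S(S(add(SSZ, mul(Z, SSZ))))))
  [10] S(S(S(S(S(add(SZ, mul(Z, SSZ)))))))
  [11] S(S(S(S(S(S(add(Z, mul(Z, SSZ))))))))
  [12] S(S(S(S(S(S(mul(Z, SSZ)))))))
  [13] S^6(Z)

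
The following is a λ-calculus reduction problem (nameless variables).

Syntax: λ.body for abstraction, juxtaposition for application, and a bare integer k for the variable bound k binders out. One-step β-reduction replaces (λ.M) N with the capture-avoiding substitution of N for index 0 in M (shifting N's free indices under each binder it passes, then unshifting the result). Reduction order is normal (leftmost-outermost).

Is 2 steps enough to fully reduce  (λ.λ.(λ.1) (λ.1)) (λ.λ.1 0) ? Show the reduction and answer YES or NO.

  start: (λ.λ.(λ.1) (λ.1)) (λ.λ.1 0)
  [1] λ.(λ.1) (λ.1)
  [2] λ.0

Answer: YES — reaches normal form λ.0 in 2 ≤ 2 steps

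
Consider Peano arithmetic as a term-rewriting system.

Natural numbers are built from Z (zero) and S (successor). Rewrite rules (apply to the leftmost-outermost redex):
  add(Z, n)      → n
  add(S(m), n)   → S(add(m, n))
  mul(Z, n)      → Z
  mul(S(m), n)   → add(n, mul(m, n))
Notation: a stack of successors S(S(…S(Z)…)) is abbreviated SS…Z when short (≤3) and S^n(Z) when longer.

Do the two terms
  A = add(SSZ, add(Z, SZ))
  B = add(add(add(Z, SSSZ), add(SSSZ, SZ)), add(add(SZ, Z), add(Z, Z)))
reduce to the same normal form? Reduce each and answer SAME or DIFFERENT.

Answer: DIFFERENT — A ⇓ SSSZ, B ⇓ S^8(Z)

Reduction:
Term A:
  start: add(SSZ, add(Z, SZ))
  step 1: S(add(SZ, add(Z, SZ)))
  step 2: S(S(add(Z, add(Z, SZ))))
  step 3: S(S(add(Z, SZ)))
  step 4: SSSZ

Term B:
  start: add(add(add(Z, SSSZ), add(SSSZ, SZ)), add(add(SZ, Z), add(Z, Z)))
  step 1: add(add(SSSZ, add(SSSZ, SZ)), add(add(SZ, Z), add(Z, Z)))
  step 2: add(S(add(SSZ, add(SSSZ, SZ))), add(add(SZ, Z), add(Z, Z)))
  step 3: S(add(add(SSZ, add(SSSZ, SZ)), add(add(SZ, Z), add(Z, Z))))
  step 4: S(add(S(add(SZ, add(SSSZ, SZ))), add(add(SZ, Z), add(Z, Z))))
  step 5: S(S(add(add(SZ, add(SSSZ, SZ)), add(add(SZ, Z), add(Z, Z)))))
  step 6: S(S(add(S(add(Z, add(SSSZ, SZ))), add(add(SZ, Z), add(Z, Z)))))
  step 7: S(S(S(add(add(Z, add(SSSZ, SZ)), add(add(SZ, Z), add(Z, Z))))))
  step 8: S(S(S(add(add(SSSZ, SZ), add(add(SZ, Z), add(Z, Z))))))
  step 9: S(S(S(add(S(add(SSZ, SZ)), add(add(SZ, Z), add(Z, Z))))))
  step 10: S(S(S(S(add(add(SSZ, SZ), add(add(SZ, Z), add(Z, Z)))))))
  step 11: S(S(S(S(add(S(add(SZ, SZ)), add(add(SZ, Z), add(Z, Z)))))))
  step 12: S(S(S(S(S(add(add(SZ, SZ), add(add(SZ, Z), add(Z, Z))))))))
  step 13: S(S(S(S(S(add(S(add(Z, SZ)), add(add(SZ, Z), add(Z, Z))))))))
  step 14: S(S(S(S(S(S(add(add(Z, SZ), add(add(SZ, Z), add(Z, Z)))))))))
  step 15: S(S(S(S(S(S(add(SZ, add(add(SZ, Z), add(Z, Z)))))))))
  step 16: S(S(S(S(S(S(S(add(Z, add(add(SZ, Z), add(Z, Z))))))))))
  step 17: S(S(S(S(S(S(S(add(add(SZ, Z), add(Z, Z)))))))))
  step 18: S(S(S(S(S(S(S(add(S(add(Z, Z)), add(Z, Z)))))))))
  step 19: S(S(S(S(S(S(S(S(add(add(Z, Z), add(Z, Z))))))))))
  step 20: S(S(S(S(S(S(S(S(add(Z, add(Z, Z))))))))))
  step 21: S(S(S(S(S(S(S(S(add(Z, Z)))))))))
  step 22: S^8(Z)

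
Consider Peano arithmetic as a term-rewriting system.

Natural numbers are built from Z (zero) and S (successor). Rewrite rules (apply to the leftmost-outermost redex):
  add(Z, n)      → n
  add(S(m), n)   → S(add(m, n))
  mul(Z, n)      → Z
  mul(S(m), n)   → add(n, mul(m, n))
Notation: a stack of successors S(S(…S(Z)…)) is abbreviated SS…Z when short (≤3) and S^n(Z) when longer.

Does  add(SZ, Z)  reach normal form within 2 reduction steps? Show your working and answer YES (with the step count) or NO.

  start: add(SZ, Z)
  step 1: S(add(Z, Z))
  step 2: SZ

Answer: YES — reaches normal form SZ in 2 ≤ 2 steps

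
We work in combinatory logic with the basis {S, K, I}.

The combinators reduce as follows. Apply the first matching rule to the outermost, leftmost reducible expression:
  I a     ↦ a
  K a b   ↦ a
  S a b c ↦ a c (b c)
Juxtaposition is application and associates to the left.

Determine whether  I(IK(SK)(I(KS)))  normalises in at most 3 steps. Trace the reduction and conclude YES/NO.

Answer: YES — reaches normal form SK in 3 ≤ 3 steps

Derivation:
  start: I(IK(SK)(I(KS)))
  [1] IK(SK)(I(KS))
  [2] K(SK)(I(KS))
  [3] SK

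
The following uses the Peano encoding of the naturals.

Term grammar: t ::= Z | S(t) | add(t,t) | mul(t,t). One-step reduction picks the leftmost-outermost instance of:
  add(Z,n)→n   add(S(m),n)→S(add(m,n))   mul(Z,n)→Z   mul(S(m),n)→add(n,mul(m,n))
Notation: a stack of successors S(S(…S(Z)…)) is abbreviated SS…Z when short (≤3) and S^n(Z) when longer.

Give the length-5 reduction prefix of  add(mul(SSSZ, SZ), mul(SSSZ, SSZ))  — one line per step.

Answer: after 5 steps: S(add(add(SZ, mul(SZ, SZ)), mul(SSSZ, SSZ)))

Derivation:
  start: add(mul(SSSZ, SZ), mul(SSSZ, SSZ))
  [1] add(add(SZ, mul(SSZ, SZ)), mul(SSSZ, SSZ))
  [2] add(S(add(Z, mul(SSZ, SZ))), mul(SSSZ, SSZ))
  [3] S(add(add(Z, mul(SSZ, SZ)), mul(SSSZ, SSZ)))
  [4] S(add(mul(SSZ, SZ), mul(SSSZ, SSZ)))
  [5] S(add(add(SZ, mul(SZ, SZ)), mul(SSSZ, SSZ)))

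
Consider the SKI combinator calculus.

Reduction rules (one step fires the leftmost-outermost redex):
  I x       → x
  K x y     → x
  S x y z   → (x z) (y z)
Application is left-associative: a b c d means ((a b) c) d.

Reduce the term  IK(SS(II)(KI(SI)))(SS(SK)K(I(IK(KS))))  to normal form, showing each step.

  start: IK(SS(II)(KI(SI)))(SS(SK)K(I(IK(KS))))
  [1] K(SS(II)(KI(SI)))(SS(SK)K(I(IK(KS))))
  [2] SS(II)(KI(SI))
  [3] S(KI(SI))(II(KI(SI)))
  [4] SI(II(KI(SI)))
  [5] SI(I(KI(SI)))
  [6] SI(KI(SI))
  [7] SII

Answer: normal form = SII  (in 7 steps)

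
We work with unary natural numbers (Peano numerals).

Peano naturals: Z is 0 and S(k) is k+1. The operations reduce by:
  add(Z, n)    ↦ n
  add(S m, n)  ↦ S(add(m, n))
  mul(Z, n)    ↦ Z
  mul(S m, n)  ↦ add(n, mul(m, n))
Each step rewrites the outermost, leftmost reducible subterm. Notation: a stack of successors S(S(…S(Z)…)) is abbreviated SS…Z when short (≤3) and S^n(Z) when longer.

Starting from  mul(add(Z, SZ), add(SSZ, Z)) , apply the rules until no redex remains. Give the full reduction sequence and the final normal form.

  start: mul(add(Z, SZ), add(SSZ, Z))
  [1] mul(SZ, add(SSZ, Z))
  [2] add(add(SSZ, Z), mul(Z, add(SSZ, Z)))
  [3] add(S(add(SZ, Z)), mul(Z, add(SSZ, Z)))
  [4] S(add(add(SZ, Z), mul(Z, add(SSZ, Z))))
  [5] S(add(S(add(Z, Z)), mul(Z, add(SSZ, Z))))
  [6] S(S(add(add(Z, Z), mul(Z, add(SSZ, Z)))))
  [7] S(S(add(Z, mul(Z, add(SSZ, Z)))))
  [8] S(S(mul(Z, add(SSZ, Z))))
  [9] SSZ

Answer: normal form = SSZ  (in 9 steps)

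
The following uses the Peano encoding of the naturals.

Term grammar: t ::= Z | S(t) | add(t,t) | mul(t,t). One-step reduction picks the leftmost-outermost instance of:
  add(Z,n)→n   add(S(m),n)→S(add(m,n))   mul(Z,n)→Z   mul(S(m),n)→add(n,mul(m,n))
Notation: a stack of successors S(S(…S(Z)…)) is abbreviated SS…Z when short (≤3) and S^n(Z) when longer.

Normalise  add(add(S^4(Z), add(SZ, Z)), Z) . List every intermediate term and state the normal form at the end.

Answer: normal form = S^5(Z)  (in 13 steps)

Derivation:
  start: add(add(S^4(Z), add(SZ, Z)), Z)
  [1] add(S(add(SSSZ, add(SZ, Z))), Z)
  [2] S(add(add(SSSZ, add(SZ, Z)), Z))
  [3] S(add(S(add(SSZ, add(SZ, Z))), Z))
  [4] S(S(add(add(SSZ, add(SZ, Z)), Z)))
  [5] S(S(add(S(add(SZ, add(SZ, Z))), Z)))
  [6] S(S(S(add(add(SZ, add(SZ, Z)), Z))))
  [7] S(S(S(add(S(add(Z, add(SZ, Z))), Z))))
  [8] S(S(S(S(add(add(Z, add(SZ, Z)), Z)))))
  [9] S(S(S(S(add(add(SZ, Z), Z)))))
  [10] S(S(S(S(add(S(add(Z, Z)), Z)))))
  [11] S(S(S(S(S(add(add(Z, Z), Z))))))
  [12] S(S(S(S(S(add(Z, Z))))))
  [13] S^5(Z)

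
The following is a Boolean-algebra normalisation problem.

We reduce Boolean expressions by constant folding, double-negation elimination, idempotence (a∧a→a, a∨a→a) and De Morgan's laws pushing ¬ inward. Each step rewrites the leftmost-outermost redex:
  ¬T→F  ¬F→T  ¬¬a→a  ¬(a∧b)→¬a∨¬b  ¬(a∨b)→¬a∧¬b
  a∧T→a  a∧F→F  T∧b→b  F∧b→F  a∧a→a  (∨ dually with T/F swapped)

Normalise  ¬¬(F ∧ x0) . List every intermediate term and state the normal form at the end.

  start: ¬¬(F ∧ x0)
  step 1: F ∧ x0
  step 2: F

Answer: normal form = F  (in 2 steps)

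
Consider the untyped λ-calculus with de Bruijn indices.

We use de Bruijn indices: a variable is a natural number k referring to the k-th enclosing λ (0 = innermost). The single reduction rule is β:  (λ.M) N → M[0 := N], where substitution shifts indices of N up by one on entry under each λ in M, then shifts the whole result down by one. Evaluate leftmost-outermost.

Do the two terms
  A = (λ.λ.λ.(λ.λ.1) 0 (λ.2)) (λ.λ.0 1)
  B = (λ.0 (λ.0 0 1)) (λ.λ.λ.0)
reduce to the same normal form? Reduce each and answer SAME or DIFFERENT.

Term A:
  start: (λ.λ.λ.(λ.λ.1) 0 (λ.2)) (λ.λ.0 1)
  [1] λ.λ.(λ.λ.1) 0 (λ.2)
  [2] λ.λ.(λ.1) (λ.2)
  [3] λ.λ.0

Term B:
  start: (λ.0 (λ.0 0 1)) (λ.λ.λ.0)
  [1] (λ.λ.λ.0) (λ.0 0 (λ.λ.λ.0))
  [2] λ.λ.0

Answer: SAME — A ⇓ λ.λ.0, B ⇓ λ.λ.0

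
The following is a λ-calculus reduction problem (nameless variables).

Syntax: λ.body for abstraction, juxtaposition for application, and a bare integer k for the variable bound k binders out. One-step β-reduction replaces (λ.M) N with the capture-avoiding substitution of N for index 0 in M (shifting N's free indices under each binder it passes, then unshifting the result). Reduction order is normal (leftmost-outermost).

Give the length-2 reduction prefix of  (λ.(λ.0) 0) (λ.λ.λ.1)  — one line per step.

  start: (λ.(λ.0) 0) (λ.λ.λ.1)
  step 1: (λ.0) (λ.λ.λ.1)
  step 2: λ.λ.λ.1

Answer: after 2 steps: λ.λ.λ.1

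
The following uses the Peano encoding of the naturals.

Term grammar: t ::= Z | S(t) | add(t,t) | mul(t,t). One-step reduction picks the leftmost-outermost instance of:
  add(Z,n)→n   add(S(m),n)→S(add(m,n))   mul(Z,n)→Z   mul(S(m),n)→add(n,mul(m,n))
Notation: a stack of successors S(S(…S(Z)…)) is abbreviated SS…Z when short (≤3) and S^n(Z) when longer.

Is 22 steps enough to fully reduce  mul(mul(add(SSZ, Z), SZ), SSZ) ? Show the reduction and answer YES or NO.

  start: mul(mul(add(SSZ, Z), SZ), SSZ)
  [1] mul(mul(S(add(SZ, Z)), SZ), SSZ)
  [2] mul(add(SZ, mul(add(SZ, Z), SZ)), SSZ)
  [3] mul(S(add(Z, mul(add(SZ, Z), SZ))), SSZ)
  [4] add(SSZ, mul(add(Z, mul(add(SZ, Z), SZ)), SSZ))
  [5] S(add(SZ, mul(add(Z, mul(add(SZ, Z), SZ)), SSZ)))
  [6] S(S(add(Z, mul(add(Z, mul(add(SZ, Z), SZ)), SSZ))))
  [7] S(S(mul(add(Z, mul(add(SZ, Z), SZ)), SSZ)))
  [8] S(S(mul(mul(add(SZ, Z), SZ), SSZ)))
  [9] S(S(mul(mul(S(add(Z, Z)), SZ), SSZ)))
  [10] S(S(mul(add(SZ, mul(add(Z, Z), SZ)), SSZ)))
  [11] S(S(mul(S(add(Z, mul(add(Z, Z), SZ))), SSZ)))
  [12] S(S(add(SSZ, mul(add(Z, mul(add(Z, Z), SZ)), SSZ))))
  [13] S(S(S(add(SZ, mul(add(Z, mul(add(Z, Z), SZ)), SSZ)))))
  [14] S(S(S(S(add(Z, mul(add(Z, mul(add(Z, Z), SZ)), SSZ))))))
  [15] S(S(S(S(mul(add(Z, mul(add(Z, Z), SZ)), SSZ)))))
  [16] S(S(S(S(mul(mul(add(Z, Z), SZ), SSZ)))))
  [17] S(S(S(S(mul(mul(Z, SZ), SSZ)))))
  [18] S(S(S(S(mul(Z, SSZ)))))
  [19] S^4(Z)

Answer: YES — reaches normal form S^4(Z) in 19 ≤ 22 steps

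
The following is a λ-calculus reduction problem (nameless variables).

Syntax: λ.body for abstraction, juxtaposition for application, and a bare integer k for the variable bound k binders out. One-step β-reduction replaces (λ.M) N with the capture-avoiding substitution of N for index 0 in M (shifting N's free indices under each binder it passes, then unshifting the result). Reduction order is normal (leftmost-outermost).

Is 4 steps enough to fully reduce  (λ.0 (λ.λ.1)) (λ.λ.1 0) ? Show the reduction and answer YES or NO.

  start: (λ.0 (λ.λ.1)) (λ.λ.1 0)
  [1] (λ.λ.1 0) (λ.λ.1)
  [2] λ.(λ.λ.1) 0
  [3] λ.λ.1

Answer: YES — reaches normal form λ.λ.1 in 3 ≤ 4 steps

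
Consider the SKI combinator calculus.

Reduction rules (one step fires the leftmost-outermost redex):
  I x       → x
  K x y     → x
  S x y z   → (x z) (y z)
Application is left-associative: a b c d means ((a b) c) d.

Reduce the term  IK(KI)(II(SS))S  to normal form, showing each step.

Answer: normal form = I  (in 3 steps)

Derivation:
  start: IK(KI)(II(SS))S
  [1] K(KI)(II(SS))S
  [2] KIS
  [3] I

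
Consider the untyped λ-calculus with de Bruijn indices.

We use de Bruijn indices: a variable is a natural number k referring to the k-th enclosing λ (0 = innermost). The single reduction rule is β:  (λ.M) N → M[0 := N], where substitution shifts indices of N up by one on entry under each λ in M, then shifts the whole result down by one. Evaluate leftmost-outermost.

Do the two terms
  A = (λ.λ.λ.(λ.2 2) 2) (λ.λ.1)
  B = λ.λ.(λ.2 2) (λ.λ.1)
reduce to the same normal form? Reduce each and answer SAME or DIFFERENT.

Term A:
  start: (λ.λ.λ.(λ.2 2) 2) (λ.λ.1)
  →1  λ.λ.(λ.2 2) (λ.λ.1)
  →2  λ.λ.1 1

Term B:
  start: λ.λ.(λ.2 2) (λ.λ.1)
  →1  λ.λ.1 1

Answer: SAME — A ⇓ λ.λ.1 1, B ⇓ λ.λ.1 1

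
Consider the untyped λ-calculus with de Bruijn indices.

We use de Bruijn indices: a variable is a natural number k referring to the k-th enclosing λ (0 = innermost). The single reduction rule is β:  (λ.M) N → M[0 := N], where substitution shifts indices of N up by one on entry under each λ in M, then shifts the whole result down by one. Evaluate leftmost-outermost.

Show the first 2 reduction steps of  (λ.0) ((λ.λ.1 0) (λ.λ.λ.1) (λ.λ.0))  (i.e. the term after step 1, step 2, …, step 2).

  start: (λ.0) ((λ.λ.1 0) (λ.λ.λ.1) (λ.λ.0))
  [1] (λ.λ.1 0) (λ.λ.λ.1) (λ.λ.0)
  [2] (λ.(λ.λ.λ.1) 0) (λ.λ.0)

Answer: after 2 steps: (λ.(λ.λ.λ.1) 0) (λ.λ.0)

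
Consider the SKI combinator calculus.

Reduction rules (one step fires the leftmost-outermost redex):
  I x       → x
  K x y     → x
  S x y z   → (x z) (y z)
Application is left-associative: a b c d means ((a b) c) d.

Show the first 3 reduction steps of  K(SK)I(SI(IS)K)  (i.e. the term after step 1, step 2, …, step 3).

  start: K(SK)I(SI(IS)K)
  step 1: SK(SI(IS)K)
  step 2: SK(IK(ISK))
  step 3: SK(K(ISK))

Answer: after 3 steps: SK(K(ISK))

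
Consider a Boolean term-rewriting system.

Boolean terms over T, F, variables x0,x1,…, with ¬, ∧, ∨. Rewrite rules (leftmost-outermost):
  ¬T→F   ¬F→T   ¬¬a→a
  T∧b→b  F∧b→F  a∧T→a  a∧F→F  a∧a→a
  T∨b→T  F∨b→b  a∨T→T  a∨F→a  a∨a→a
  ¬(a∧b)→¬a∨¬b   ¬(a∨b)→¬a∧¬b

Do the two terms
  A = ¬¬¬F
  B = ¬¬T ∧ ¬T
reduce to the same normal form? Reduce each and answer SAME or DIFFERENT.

Term A:
  start: ¬¬¬F
  [1] ¬F
  [2] T

Term B:
  start: ¬¬T ∧ ¬T
  [1] T ∧ ¬T
  [2] ¬T
  [3] F

Answer: DIFFERENT — A ⇓ T, B ⇓ F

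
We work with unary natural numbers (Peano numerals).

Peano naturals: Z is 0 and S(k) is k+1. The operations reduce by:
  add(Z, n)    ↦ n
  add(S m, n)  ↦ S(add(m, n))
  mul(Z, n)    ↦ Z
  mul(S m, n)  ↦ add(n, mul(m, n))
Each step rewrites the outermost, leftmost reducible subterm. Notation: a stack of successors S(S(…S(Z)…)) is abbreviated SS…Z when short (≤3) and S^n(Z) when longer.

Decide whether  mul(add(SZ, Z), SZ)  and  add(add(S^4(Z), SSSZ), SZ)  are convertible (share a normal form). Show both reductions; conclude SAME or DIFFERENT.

Answer: DIFFERENT — A ⇓ SZ, B ⇓ S^8(Z)

Working:
Term A:
  start: mul(add(SZ, Z), SZ)
  [1] mul(S(add(Z, Z)), SZ)
  [2] add(SZ, mul(add(Z, Z), SZ))
  [3] S(add(Z, mul(add(Z, Z), SZ)))
  [4] S(mul(add(Z, Z), SZ))
  [5] S(mul(Z, SZ))
  [6] SZ

Term B:
  start: add(add(S^4(Z), SSSZ), SZ)
  [1] add(S(add(SSSZ, SSSZ)), SZ)
  [2] S(add(add(SSSZ, SSSZ), SZ))
  [3] S(add(S(add(SSZ, SSSZ)), SZ))
  [4] S(S(add(add(SSZ, SSSZ), SZ)))
  [5] S(S(add(S(add(SZ, SSSZ)), SZ)))
  [6] S(S(S(add(add(SZ, SSSZ), SZ))))
  [7] S(S(S(add(S(add(Z, SSSZ)), SZ))))
  [8] S(S(S(S(add(add(Z, SSSZ), SZ)))))
  [9] S(S(S(S(add(SSSZ, SZ)))))
  [10] S(S(S(S(S(add(SSZ, SZ))))))
  [11] S(S(S(S(S(S(add(SZ, SZ)))))))
  [12] S(S(S(S(S(S(S(add(Z, SZ))))))))
  [13] S^8(Z)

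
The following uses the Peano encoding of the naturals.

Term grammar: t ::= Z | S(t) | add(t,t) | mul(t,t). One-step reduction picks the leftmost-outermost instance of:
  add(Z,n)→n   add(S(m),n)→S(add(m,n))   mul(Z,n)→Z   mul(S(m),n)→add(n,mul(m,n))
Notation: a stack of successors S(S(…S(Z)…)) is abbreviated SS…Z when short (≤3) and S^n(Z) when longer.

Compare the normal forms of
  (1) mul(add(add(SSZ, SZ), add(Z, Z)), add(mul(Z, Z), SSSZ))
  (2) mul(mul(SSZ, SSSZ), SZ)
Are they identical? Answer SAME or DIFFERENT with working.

Answer: DIFFERENT — A ⇓ S^9(Z), B ⇓ S^6(Z)

Derivation:
Term A:
  start: mul(add(add(SSZ, SZ), add(Z, Z)), add(mul(Z, Z), SSSZ))
  →1  mul(add(S(add(SZ, SZ)), add(Z, Z)), add(mul(Z, Z), SSSZ))
  →2  mul(S(add(add(SZ, SZ), add(Z, Z))), add(mul(Z, Z), SSSZ))
  →3  add(add(mul(Z, Z), SSSZ), mul(add(add(SZ, SZ), add(Z, Z)), add(mul(Z, Z), SSSZ)))
  →4  add(add(Z, SSSZ), mul(add(add(SZ, SZ), add(Z, Z)), add(mul(Z, Z), SSSZ)))
  →5  add(SSSZ, mul(add(add(SZ, SZ), add(Z, Z)), add(mul(Z, Z), SSSZ)))
  →6  S(add(SSZ, mul(add(add(SZ, SZ), add(Z, Z)), add(mul(Z, Z), SSSZ))))
  →7  S(S(add(SZ, mul(add(add(SZ, SZ), add(Z, Z)), add(mul(Z, Z), SSSZ)))))
  →8  S(S(S(add(Z, mul(add(add(SZ, SZ), add(Z, Z)), add(mul(Z, Z), SSSZ))))))
  →9  S(S(S(mul(add(add(SZ, SZ), add(Z, Z)), add(mul(Z, Z), SSSZ)))))
  →10  S(S(S(mul(add(S(add(Z, SZ)), add(Z, Z)), add(mul(Z, Z), SSSZ)))))
  →11  S(S(S(mul(S(add(add(Z, SZ), add(Z, Z))), add(mul(Z, Z), SSSZ)))))
  →12  S(S(S(add(add(mul(Z, Z), SSSZ), mul(add(add(Z, SZ), add(Z, Z)), add(mul(Z, Z), SSSZ))))))
  →13  S(S(S(add(add(Z, SSSZ), mul(add(add(Z, SZ), add(Z, Z)), add(mul(Z, Z), SSSZ))))))
  →14  S(S(S(add(SSSZ, mul(add(add(Z, SZ), add(Z, Z)), add(mul(Z, Z), SSSZ))))))
  →15  S(S(S(S(add(SSZ, mul(add(add(Z, SZ), add(Z, Z)), add(mul(Z, Z), SSSZ)))))))
  →16  S(S(S(S(S(add(SZ, mul(add(add(Z, SZ), add(Z, Z)), add(mul(Z, Z), SSSZ))))))))
  →17  S(S(S(S(S(S(add(Z, mul(add(add(Z, SZ), add(Z, Z)), add(mul(Z, Z), SSSZ)))))))))
  →18  S(S(S(S(S(S(mul(add(add(Z, SZ), add(Z, Z)), add(mul(Z, Z), SSSZ))))))))
  →19  S(S(S(S(S(S(mul(add(SZ, add(Z, Z)), add(mul(Z, Z), SSSZ))))))))
  →20  S(S(S(S(S(S(mul(S(add(Z, add(Z, Z))), add(mul(Z, Z), SSSZ))))))))
  →21  S(S(S(S(S(S(add(add(mul(Z, Z), SSSZ), mul(add(Z, add(Z, Z)), add(mul(Z, Z), SSSZ)))))))))
  →22  S(S(S(S(S(S(add(add(Z, SSSZ), mul(add(Z, add(Z, Z)), add(mul(Z, Z), SSSZ)))))))))
  →23  S(S(S(S(S(S(add(SSSZ, mul(add(Z, add(Z, Z)), add(mul(Z, Z), SSSZ)))))))))
  →24  S(S(S(S(S(S(S(add(SSZ, mul(add(Z, add(Z, Z)), add(mul(Z, Z), SSSZ))))))))))
  →25  S(S(S(S(S(S(S(S(add(SZ, mul(add(Z, add(Z, Z)), add(mul(Z, Z), SSSZ)))))))))))
  →26  S(S(S(S(S(S(S(S(S(add(Z, mul(add(Z, add(Z, Z)), add(mul(Z, Z), SSSZ))))))))))))
  →27  S(S(S(S(S(S(S(S(S(mul(add(Z, add(Z, Z)), add(mul(Z, Z), SSSZ)))))))))))
  →28  S(S(S(S(S(S(S(S(S(mul(add(Z, Z), add(mul(Z, Z), SSSZ)))))))))))
  →29  S(S(S(S(S(S(S(S(S(mul(Z, add(mul(Z, Z), SSSZ)))))))))))
  →30  S^9(Z)

Term B:
  start: mul(mul(SSZ, SSSZ), SZ)
  →1  mul(add(SSSZ, mul(SZ, SSSZ)), SZ)
  →2  mul(S(add(SSZ, mul(SZ, SSSZ))), SZ)
  →3  add(SZ, mul(add(SSZ, mul(SZ, SSSZ)), SZ))
  →4  S(add(Z, mul(add(SSZ, mul(SZ, SSSZ)), SZ)))
  →5  S(mul(add(SSZ, mul(SZ, SSSZ)), SZ))
  →6  S(mul(S(add(SZ, mul(SZ, SSSZ))), SZ))
  →7  S(add(SZ, mul(add(SZ, mul(SZ, SSSZ)), SZ)))
  →8  S(S(add(Z, mul(add(SZ, mul(SZ, SSSZ)), SZ))))
  →9  S(S(mul(add(SZ, mul(SZ, SSSZ)), SZ)))
  →10  S(S(mul(S(add(Z, mul(SZ, SSSZ))), SZ)))
  →11  S(S(add(SZ, mul(add(Z, mul(SZ, SSSZ)), SZ))))
  →12  S(S(S(add(Z, mul(add(Z, mul(SZ, SSSZ)), SZ)))))
  →13  S(S(S(mul(add(Z, mul(SZ, SSSZ)), SZ))))
  →14  S(S(S(mul(mul(SZ, SSSZ), SZ))))
  →15  S(S(S(mul(add(SSSZ, mul(Z, SSSZ)), SZ))))
  →16  S(S(S(mul(S(add(SSZ, mul(Z, SSSZ))), SZ))))
  →17  S(S(S(add(SZ, mul(add(SSZ, mul(Z, SSSZ)), SZ)))))
  →18  S(S(S(S(add(Z, mul(add(SSZ, mul(Z, SSSZ)), SZ))))))
  →19  S(S(S(S(mul(add(SSZ, mul(Z, SSSZ)), SZ)))))
  →20  S(S(S(S(mul(S(add(SZ, mul(Z, SSSZ))), SZ)))))
  →21  S(S(S(S(add(SZ, mul(add(SZ, mul(Z, SSSZ)), SZ))))))
  →22  S(S(S(S(S(add(Z, mul(add(SZ, mul(Z, SSSZ)), SZ)))))))
  →23  S(S(S(S(S(mul(add(SZ, mul(Z, SSSZ)), SZ))))))
  →24  S(S(S(S(S(mul(S(add(Z, mul(Z, SSSZ))), SZ))))))
  →25  S(S(S(S(S(add(SZ, mul(add(Z, mul(Z, SSSZ)), SZ)))))))
  →26  S(S(S(S(S(S(add(Z, mul(add(Z, mul(Z, SSSZ)), SZ))))))))
  →27  S(S(S(S(S(S(mul(add(Z, mul(Z, SSSZ)), SZ)))))))
  →28  S(S(S(S(S(S(mul(mul(Z, SSSZ), SZ)))))))
  →29  S(S(S(S(S(S(mul(Z, SZ)))))))
  →30  S^6(Z)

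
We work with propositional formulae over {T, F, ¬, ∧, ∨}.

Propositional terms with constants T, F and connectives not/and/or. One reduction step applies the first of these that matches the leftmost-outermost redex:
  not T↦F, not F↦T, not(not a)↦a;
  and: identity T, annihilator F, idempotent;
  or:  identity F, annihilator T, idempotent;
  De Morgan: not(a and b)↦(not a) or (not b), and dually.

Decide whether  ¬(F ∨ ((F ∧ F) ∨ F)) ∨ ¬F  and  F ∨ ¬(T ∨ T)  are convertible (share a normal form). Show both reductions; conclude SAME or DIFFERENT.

Answer: DIFFERENT — A ⇓ T, B ⇓ F

Reduction:
Term A:
  start: ¬(F ∨ ((F ∧ F) ∨ F)) ∨ ¬F
  step 1: (¬F ∧ ¬((F ∧ F) ∨ F)) ∨ ¬F
  step 2: (T ∧ ¬((F ∧ F) ∨ F)) ∨ ¬F
  step 3: ¬((F ∧ F) ∨ F) ∨ ¬F
  step 4: (¬(F ∧ F) ∧ ¬F) ∨ ¬F
  step 5: ((¬F ∨ ¬F) ∧ ¬F) ∨ ¬F
  step 6: (¬F ∧ ¬F) ∨ ¬F
  step 7: ¬F ∨ ¬F
  step 8: ¬F
  step 9: T

Term B:
  start: F ∨ ¬(T ∨ T)
  step 1: ¬(T ∨ T)
  step 2: ¬T ∧ ¬T
  step 3: ¬T
  step 4: F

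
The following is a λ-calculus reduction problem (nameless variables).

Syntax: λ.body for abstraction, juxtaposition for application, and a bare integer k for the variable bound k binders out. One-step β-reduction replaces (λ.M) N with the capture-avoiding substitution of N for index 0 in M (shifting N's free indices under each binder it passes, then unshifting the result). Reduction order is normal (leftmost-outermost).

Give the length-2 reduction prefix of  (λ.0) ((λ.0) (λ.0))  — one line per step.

Answer: after 2 steps: λ.0

Derivation:
  start: (λ.0) ((λ.0) (λ.0))
  step 1: (λ.0) (λ.0)
  step 2: λ.0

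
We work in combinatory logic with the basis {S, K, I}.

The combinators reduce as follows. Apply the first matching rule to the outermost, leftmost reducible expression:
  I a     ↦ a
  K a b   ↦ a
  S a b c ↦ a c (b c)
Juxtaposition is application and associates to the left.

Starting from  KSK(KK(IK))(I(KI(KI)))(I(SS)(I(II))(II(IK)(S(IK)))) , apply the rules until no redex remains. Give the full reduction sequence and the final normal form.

  start: KSK(KK(IK))(I(KI(KI)))(I(SS)(I(II))(II(IK)(S(IK))))
  →1  S(KK(IK))(I(KI(KI)))(I(SS)(I(II))(II(IK)(S(IK))))
  →2  KK(IK)(I(SS)(I(II))(II(IK)(S(IK))))(I(KI(KI))(I(SS)(I(II))(II(IK)(S(IK)))))
  →3  K(I(SS)(I(II))(II(IK)(S(IK))))(I(KI(KI))(I(SS)(I(II))(II(IK)(S(IK)))))
  →4  I(SS)(I(II))(II(IK)(S(IK)))
  →5  SS(I(II))(II(IK)(S(IK)))
  →6  S(II(IK)(S(IK)))(I(II)(II(IK)(S(IK))))
  →7  S(I(IK)(S(IK)))(I(II)(II(IK)(S(IK))))
  →8  S(IK(S(IK)))(I(II)(II(IK)(S(IK))))
  →9  S(K(S(IK)))(I(II)(II(IK)(S(IK))))
  →10  S(K(SK))(I(II)(II(IK)(S(IK))))
  →11  S(K(SK))(II(II(IK)(S(IK))))
  →12  S(K(SK))(I(II(IK)(S(IK))))
  →13  S(K(SK))(II(IK)(S(IK)))
  →14  S(K(SK))(I(IK)(S(IK)))
  →15  S(K(SK))(IK(S(IK)))
  →16  S(K(SK))(K(S(IK)))
  →17  S(K(SK))(K(SK))

Answer: normal form = S(K(SK))(K(SK))  (in 17 steps)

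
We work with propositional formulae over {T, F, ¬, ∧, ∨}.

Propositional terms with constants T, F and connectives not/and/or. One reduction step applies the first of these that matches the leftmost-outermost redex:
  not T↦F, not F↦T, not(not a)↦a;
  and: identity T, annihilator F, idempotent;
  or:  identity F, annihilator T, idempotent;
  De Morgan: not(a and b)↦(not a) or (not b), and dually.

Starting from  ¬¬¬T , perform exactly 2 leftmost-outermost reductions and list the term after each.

  start: ¬¬¬T
  →1  ¬T
  →2  F

Answer: after 2 steps: F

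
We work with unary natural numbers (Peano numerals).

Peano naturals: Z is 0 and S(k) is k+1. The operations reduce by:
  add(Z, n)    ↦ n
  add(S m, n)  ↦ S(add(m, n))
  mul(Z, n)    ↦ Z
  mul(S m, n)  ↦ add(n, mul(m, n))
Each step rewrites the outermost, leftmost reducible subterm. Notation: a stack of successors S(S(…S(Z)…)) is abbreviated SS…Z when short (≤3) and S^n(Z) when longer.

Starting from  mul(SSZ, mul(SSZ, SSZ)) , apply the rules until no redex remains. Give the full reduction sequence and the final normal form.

Answer: normal form = S^8(Z)  (in 31 steps)

Working:
  start: mul(SSZ, mul(SSZ, SSZ))
  step 1: add(mul(SSZ, SSZ), mul(SZ, mul(SSZ, SSZ)))
  step 2: add(add(SSZ, mul(SZ, SSZ)), mul(SZ, mul(SSZ, SSZ)))
  step 3: add(S(add(SZ, mul(SZ, SSZ))), mul(SZ, mul(SSZ, SSZ)))
  step 4: S(add(add(SZ, mul(SZ, SSZ)), mul(SZ, mul(SSZ, SSZ))))
  step 5: S(add(S(add(Z, mul(SZ, SSZ))), mul(SZ, mul(SSZ, SSZ))))
  step 6: S(S(add(add(Z, mul(SZ, SSZ)), mul(SZ, mul(SSZ, SSZ)))))
  step 7: S(S(add(mul(SZ, SSZ), mul(SZ, mul(SSZ, SSZ)))))
  step 8: S(S(add(add(SSZ, mul(Z, SSZ)), mul(SZ, mul(SSZ, SSZ)))))
  step 9: S(S(add(S(add(SZ, mul(Z, SSZ))), mul(SZ, mul(SSZ, SSZ)))))
  step 10: S(S(S(add(add(SZ, mul(Z, SSZ)), mul(SZ, mul(SSZ, SSZ))))))
  step 11: S(S(S(add(S(add(Z, mul(Z, SSZ))), mul(SZ, mul(SSZ, SSZ))))))
  step 12: S(S(S(S(add(add(Z, mul(Z, SSZ)), mul(SZ, mul(SSZ, SSZ)))))))
  step 13: S(S(S(S(add(mul(Z, SSZ), mul(SZ, mul(SSZ, SSZ)))))))
  step 14: S(S(S(S(add(Z, mul(SZ, mul(SSZ, SSZ)))))))
  step 15: S(S(S(S(mul(SZ, mul(SSZ, SSZ))))))
  step 16: S(S(S(S(add(mul(SSZ, SSZ), mul(Z, mul(SSZ, SSZ)))))))
  step 17: S(S(S(S(add(add(SSZ, mul(SZ, SSZ)), mul(Z, mul(SSZ, SSZ)))))))
  step 18: S(S(S(S(add(S(add(SZ, mul(SZ, SSZ))), mul(Z, mul(SSZ, SSZ)))))))
  step 19: S(S(S(S(S(add(add(SZ, mul(SZ, SSZ)), mul(Z, mul(SSZ, SSZ))))))))
  step 20: S(S(S(S(S(add(S(add(Z, mul(SZ, SSZ))), mul(Z, mul(SSZ, SSZ))))))))
  step 21: S(S(S(S(S(S(add(add(Z, mul(SZ, SSZ)), mul(Z, mul(SSZ, SSZ)))))))))
  step 22: S(S(S(S(S(S(add(mul(SZ, SSZ), mul(Z, mul(SSZ, SSZ)))))))))
  step 23: S(S(S(S(S(S(add(add(SSZ, mul(Z, SSZ)), mul(Z, mul(SSZ, SSZ)))))))))
  step 24: S(S(S(S(S(S(add(S(add(SZ, mul(Z, SSZ))), mul(Z, mul(SSZ, SSZ)))))))))
  step 25: S(S(S(S(S(S(S(add(add(SZ, mul(Z, SSZ)), mul(Z, mul(SSZ, SSZ))))))))))
  step 26: S(S(S(S(S(S(S(add(S(add(Z, mul(Z, SSZ))), mul(Z, mul(SSZ, SSZ))))))))))
  step 27: S(S(S(S(S(S(S(S(add(add(Z, mul(Z, SSZ)), mul(Z, mul(SSZ, SSZ)))))))))))
  step 28: S(S(S(S(S(S(S(S(add(mul(Z, SSZ), mul(Z, mul(SSZ, SSZ)))))))))))
  step 29: S(S(S(S(S(S(S(S(add(Z, mul(Z, mul(SSZ, SSZ)))))))))))
  step 30: S(S(S(S(S(S(S(S(mul(Z, mul(SSZ, SSZ))))))))))
  step 31: S^8(Z)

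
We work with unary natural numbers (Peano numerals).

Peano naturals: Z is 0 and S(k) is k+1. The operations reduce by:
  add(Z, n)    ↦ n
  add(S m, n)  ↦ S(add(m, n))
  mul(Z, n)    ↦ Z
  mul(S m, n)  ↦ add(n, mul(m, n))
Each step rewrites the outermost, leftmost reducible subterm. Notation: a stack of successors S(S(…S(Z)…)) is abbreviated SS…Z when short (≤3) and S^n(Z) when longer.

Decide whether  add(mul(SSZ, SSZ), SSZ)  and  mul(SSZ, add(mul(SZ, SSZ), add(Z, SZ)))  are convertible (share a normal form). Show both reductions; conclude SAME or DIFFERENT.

Answer: SAME — A ⇓ S^6(Z), B ⇓ S^6(Z)

Derivation:
Term A:
  start: add(mul(SSZ, SSZ), SSZ)
  step 1: add(add(SSZ, mul(SZ, SSZ)), SSZ)
  step 2: add(S(add(SZ, mul(SZ, SSZ))), SSZ)
  step 3: S(add(add(SZ, mul(SZ, SSZ)), SSZ))
  step 4: S(add(S(add(Z, mul(SZ, SSZ))), SSZ))
  step 5: S(S(add(add(Z, mul(SZ, SSZ)), SSZ)))
  step 6: S(S(add(mul(SZ, SSZ), SSZ)))
  step 7: S(S(add(add(SSZ, mul(Z, SSZ)), SSZ)))
  step 8: S(S(add(S(add(SZ, mul(Z, SSZ))), SSZ)))
  step 9: S(S(S(add(add(SZ, mul(Z, SSZ)), SSZ))))
  step 10: S(S(S(add(S(add(Z, mul(Z, SSZ))), SSZ))))
  step 11: S(S(S(S(add(add(Z, mul(Z, SSZ)), SSZ)))))
  step 12: S(S(S(S(add(mul(Z, SSZ), SSZ)))))
  step 13: S(S(S(S(add(Z, SSZ)))))
  step 14: S^6(Z)

Term B:
  start: mul(SSZ, add(mul(SZ, SSZ), add(Z, SZ)))
  step 1: add(add(mul(SZ, SSZ), add(Z, SZ)), mul(SZ, add(mul(SZ, SSZ), add(Z, SZ))))
  step 2: add(add(add(SSZ, mul(Z, SSZ)), add(Z, SZ)), mul(SZ, add(mul(SZ, SSZ), add(Z, SZ))))
  step 3: add(add(S(add(SZ, mul(Z, SSZ))), add(Z, SZ)), mul(SZ, add(mul(SZ, SSZ), add(Z, SZ))))
  step 4: add(S(add(add(SZ, mul(Z, SSZ)), add(Z, SZ))), mul(SZ, add(mul(SZ, SSZ), add(Z, SZ))))
  step 5: S(add(add(add(SZ, mul(Z, SSZ)), add(Z, SZ)), mul(SZ, add(mul(SZ, SSZ), add(Z, SZ)))))
  step 6: S(add(add(S(add(Z, mul(Z, SSZ))), add(Z, SZ)), mul(SZ, add(mul(SZ, SSZ), add(Z, SZ)))))
  step 7: S(add(S(add(add(Z, mul(Z, SSZ)), add(Z, SZ))), mul(SZ, add(mul(SZ, SSZ), add(Z, SZ)))))
  step 8: S(S(add(add(add(Z, mul(Z, SSZ)), add(Z, SZ)), mul(SZ, add(mul(SZ, SSZ), add(Z, SZ))))))
  step 9: S(S(add(add(mul(Z, SSZ), add(Z, SZ)), mul(SZ, add(mul(SZ, SSZ), add(Z, SZ))))))
  step 10: S(S(add(add(Z, add(Z, SZ)), mul(SZ, add(mul(SZ, SSZ), add(Z, SZ))))))
  step 11: S(S(add(add(Z, SZ), mul(SZ, add(mul(SZ, SSZ), add(Z, SZ))))))
  step 12: S(S(add(SZ, mul(SZ, add(mul(SZ, SSZ), add(Z, SZ))))))
  step 13: S(S(S(add(Z, mul(SZ, add(mul(SZ, SSZ), add(Z, SZ)))))))
  step 14: S(S(S(mul(SZ, add(mul(SZ, SSZ), add(Z, SZ))))))
  step 15: S(S(S(add(add(mul(SZ, SSZ), add(Z, SZ)), mul(Z, add(mul(SZ, SSZ), add(Z, SZ)))))))
  step 16: S(S(S(add(add(add(SSZ, mul(Z, SSZ)), add(Z, SZ)), mul(Z, add(mul(SZ, SSZ), add(Z, SZ)))))))
  step 17: S(S(S(add(add(S(add(SZ, mul(Z, SSZ))), add(Z, SZ)), mul(Z, add(mul(SZ, SSZ), add(Z, SZ)))))))
  step 18: S(S(S(add(S(add(add(SZ, mul(Z, SSZ)), add(Z, SZ))), mul(Z, add(mul(SZ, SSZ), add(Z, SZ)))))))
  step 19: S(S(S(S(add(add(add(SZ, mul(Z, SSZ)), add(Z, SZ)), mul(Z, add(mul(SZ, SSZ), add(Z, SZ))))))))
  step 20: S(S(S(S(add(add(S(add(Z, mul(Z, SSZ))), add(Z, SZ)), mul(Z, add(mul(SZ, SSZ), add(Z, SZ))))))))
  step 21: S(S(S(S(add(S(add(add(Z, mul(Z, SSZ)), add(Z, SZ))), mul(Z, add(mul(SZ, SSZ), add(Z, SZ))))))))
  step 22: S(S(S(S(S(add(add(add(Z, mul(Z, SSZ)), add(Z, SZ)), mul(Z, add(mul(SZ, SSZ), add(Z, SZ)))))))))
  step 23: S(S(S(S(S(add(add(mul(Z, SSZ), add(Z, SZ)), mul(Z, add(mul(SZ, SSZ), add(Z, SZ)))))))))
  step 24: S(S(S(S(S(add(add(Z, add(Z, SZ)), mul(Z, add(mul(SZ, SSZ), add(Z, SZ)))))))))
  step 25: S(S(S(S(S(add(add(Z, SZ), mul(Z, add(mul(SZ, SSZ), add(Z, SZ)))))))))
  step 26: S(S(S(S(S(add(SZ, mul(Z, add(mul(SZ, SSZ), add(Z, SZ)))))))))
  step 27: S(S(S(S(S(S(add(Z, mul(Z, add(mul(SZ, SSZ), add(Z, SZ))))))))))
  step 28: S(S(S(S(S(S(mul(Z, add(mul(SZ, SSZ), add(Z, SZ)))))))))
  step 29: S^6(Z)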